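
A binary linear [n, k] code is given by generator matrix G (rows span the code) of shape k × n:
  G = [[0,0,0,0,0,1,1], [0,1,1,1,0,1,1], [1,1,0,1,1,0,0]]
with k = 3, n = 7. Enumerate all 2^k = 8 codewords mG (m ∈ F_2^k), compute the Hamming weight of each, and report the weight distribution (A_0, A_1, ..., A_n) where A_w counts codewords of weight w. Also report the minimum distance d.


Weight distribution: A_0 = 1, A_2 = 1, A_3 = 2, A_4 = 1, A_5 = 2, A_6 = 1. Minimum distance d = 2.

Enumerate all 2^3 = 8 messages m ∈ F_2^3.
For each, compute codeword c = mG in F_2^7, then tally its weight.
  m = 000 → c = 0000000, weight = 0.
  m = 100 → c = 0000011, weight = 2.
  m = 010 → c = 0111011, weight = 5.
  m = 110 → c = 0111000, weight = 3.
  m = 001 → c = 1101100, weight = 4.
  m = 101 → c = 1101111, weight = 6.
  m = 011 → c = 1010111, weight = 5.
  m = 111 → c = 1010100, weight = 3.
Tally weights:
  weight 0: 1 codewords.
  weight 2: 1 codewords.
  weight 3: 2 codewords.
  weight 4: 1 codewords.
  weight 5: 2 codewords.
  weight 6: 1 codewords.
Minimum distance d = smallest w > 0 with A_w > 0 = 2.
Sanity: Σ A_w = 8 = 2^3 = 8 ✓.


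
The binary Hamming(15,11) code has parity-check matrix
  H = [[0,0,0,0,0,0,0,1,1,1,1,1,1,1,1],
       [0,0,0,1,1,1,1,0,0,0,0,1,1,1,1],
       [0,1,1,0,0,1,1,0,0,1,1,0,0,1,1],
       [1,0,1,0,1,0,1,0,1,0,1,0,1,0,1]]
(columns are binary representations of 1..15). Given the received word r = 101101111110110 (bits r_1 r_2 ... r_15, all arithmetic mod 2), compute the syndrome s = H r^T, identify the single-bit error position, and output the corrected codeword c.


s = (0, 1, 0, 0)^T, error position = 4, corrected codeword c = 101001111110110

Compute s = H r^T mod 2 one row at a time:
  s_1 = 1 + 1 + 1 + 1 + 0 + 1 + 1 + 0 = 6 ≡ 0 (mod 2).
  s_2 = 1 + 0 + 1 + 1 + 0 + 1 + 1 + 0 = 5 ≡ 1 (mod 2).
  s_3 = 0 + 1 + 1 + 1 + 1 + 1 + 1 + 0 = 6 ≡ 0 (mod 2).
  s_4 = 1 + 1 + 0 + 1 + 1 + 1 + 1 + 0 = 6 ≡ 0 (mod 2).
s = (0, 1, 0, 0)^T — this equals column 4 of H (binary 0100), so error is at position 4.
Correct: flip bit 4 of r = 101101111110110 to get c = 101001111110110.


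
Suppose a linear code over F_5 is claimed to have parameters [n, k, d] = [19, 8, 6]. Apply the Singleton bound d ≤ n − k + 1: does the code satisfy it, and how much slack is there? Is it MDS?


Singleton RHS = n − k + 1 = 12, slack = 6, bound satisfied, not MDS.

Singleton bound: d ≤ n − k + 1.
Here n = 19, k = 8, so n − k + 1 = 12.
Given d = 6, check d ≤ 12: YES.
Slack = (n − k + 1) − d = 6.
The code is NOT MDS (slack = 6 > 0).
Description: the claimed parameters are [19, 8, 6]_5; such a code would be non-MDS.


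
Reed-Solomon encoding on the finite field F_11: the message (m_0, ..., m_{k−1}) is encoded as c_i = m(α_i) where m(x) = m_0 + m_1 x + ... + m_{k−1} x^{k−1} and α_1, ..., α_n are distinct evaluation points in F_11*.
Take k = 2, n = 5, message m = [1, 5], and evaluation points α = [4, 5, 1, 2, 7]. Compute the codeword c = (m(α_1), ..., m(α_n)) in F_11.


c = [10, 4, 6, 0, 3]

Message polynomial: m(x) = 1 + 5·x (mod 11).
For each evaluation point α_i, compute m(α_i) mod 11:
  α_1 = 4: Horner steps 5 → 10, so m(4) = 10.
  α_2 = 5: Horner steps 5 → 4, so m(5) = 4.
  α_3 = 1: Horner steps 5 → 6, so m(1) = 6.
  α_4 = 2: Horner steps 5 → 0, so m(2) = 0.
  α_5 = 7: Horner steps 5 → 3, so m(7) = 3.
Codeword c = [10, 4, 6, 0, 3] ∈ F_11^5.


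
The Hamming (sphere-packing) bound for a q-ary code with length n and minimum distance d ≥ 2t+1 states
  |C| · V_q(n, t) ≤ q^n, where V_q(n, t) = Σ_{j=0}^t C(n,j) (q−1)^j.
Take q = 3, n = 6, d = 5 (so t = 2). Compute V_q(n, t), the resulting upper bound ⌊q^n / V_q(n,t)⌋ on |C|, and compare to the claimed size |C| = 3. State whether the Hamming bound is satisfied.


V_q(n, t) = 73, q^n = 729, Hamming bound = 9, |C| = 3 ≤ bound (satisfied).

Step 1: Compute V_q(n, t) = Σ_{j=0}^2 C(n, j) (q−1)^j.
  j = 0: C(6,0)·(2)^0 = 1·1 = 1.
  j = 1: C(6,1)·(2)^1 = 6·2 = 12.
  j = 2: C(6,2)·(2)^2 = 15·4 = 60.
  V_q(n, t) = 1 + 12 + 60 = 73.
Step 2: q^n = 3^6 = 729.
Step 3: Hamming bound ⌊q^n / V_q(n,t)⌋ = ⌊729/73⌋ = 9.
Step 4: Compare |C| = 3 to 9: satisfied.
The claimed |C| lies below the Hamming bound.


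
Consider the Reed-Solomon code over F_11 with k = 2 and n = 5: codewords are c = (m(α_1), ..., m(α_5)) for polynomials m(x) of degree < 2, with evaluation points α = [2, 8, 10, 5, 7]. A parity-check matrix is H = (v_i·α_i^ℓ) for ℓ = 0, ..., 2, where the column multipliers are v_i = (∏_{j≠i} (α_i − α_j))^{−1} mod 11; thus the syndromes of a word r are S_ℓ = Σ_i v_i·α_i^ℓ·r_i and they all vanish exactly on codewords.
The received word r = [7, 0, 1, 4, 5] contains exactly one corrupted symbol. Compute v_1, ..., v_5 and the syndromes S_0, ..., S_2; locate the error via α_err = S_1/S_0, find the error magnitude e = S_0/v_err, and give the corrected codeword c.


S = (2, 4, 8), error at position 1, error magnitude e = 10, c = [8, 0, 1, 4, 5].

Step 1: column multipliers v_i = (∏_{j≠i}(α_i − α_j))^{−1} mod 11.
  i = 1 (α = 2): (2−8)(2−10)(2−5)(2−7) = (−6)·(−8)·(−3)·(−5) = 720 ≡ 5, so v_1 = 5^{−1} = 9 (mod 11).
  i = 2 (α = 8): (8−2)(8−10)(8−5)(8−7) = 6·(−2)·3·1 = −36 ≡ 8, so v_2 = 8^{−1} = 7 (mod 11).
  i = 3 (α = 10): (10−2)(10−8)(10−5)(10−7) = 8·2·5·3 = 240 ≡ 9, so v_3 = 9^{−1} = 5 (mod 11).
  i = 4 (α = 5): (5−2)(5−8)(5−10)(5−7) = 3·(−3)·(−5)·(−2) = −90 ≡ 9, so v_4 = 9^{−1} = 5 (mod 11).
  i = 5 (α = 7): (7−2)(7−8)(7−10)(7−5) = 5·(−1)·(−3)·2 = 30 ≡ 8, so v_5 = 8^{−1} = 7 (mod 11).
  v = [9, 7, 5, 5, 7].
Step 2: syndromes of r = [7, 0, 1, 4, 5] (all sums mod 11).
  S_0 = Σ v_i r_i = 9·7 + 7·0 + 5·1 + 5·4 + 7·5 = 123 ≡ 2.
  S_1 = Σ v_i α_i r_i = 9·2·7 + 7·8·0 + 5·10·1 + 5·5·4 + 7·7·5 = 521 ≡ 4.
  α_i^2 mod 11 = [4, 9, 1, 3, 5].
  S_2 = Σ v_i α_i^2 r_i = 9·4·7 + 7·9·0 + 5·1·1 + 5·3·4 + 7·5·5 = 492 ≡ 8.
  S = (2, 4, 8) ≠ 0, so r is not a codeword (an error is present).
Step 3: locate the error. For a single error e at position i, S_ℓ = v_i·e·α_i^ℓ, so α_err = S_1/S_0.
  S_0^{−1} = 2^{−1} = 6 (mod 11), so α_err = 4·6 = 24 ≡ 2 = α_1. Error position i = 1.
  Consistency check: S_2/S_1 = 8·3 = 24 ≡ 2 = α_err ✓ (single-error assumption holds).
Step 4: error magnitude e = S_0/v_1 = S_0·∏_{j≠1}(α_1 − α_j) = 2·5 = 10 ≡ 10 (mod 11).
Step 5: correct position 1: c_1 = r_1 − e = 7 − 10 ≡ 8 (mod 11). Hence c = [8, 0, 1, 4, 5].
  Check: interpolating c through the α_i gives m(x) = 7 + 6·x (degree < 2) with m(α_i) = c_i for every i, so c is indeed a codeword.


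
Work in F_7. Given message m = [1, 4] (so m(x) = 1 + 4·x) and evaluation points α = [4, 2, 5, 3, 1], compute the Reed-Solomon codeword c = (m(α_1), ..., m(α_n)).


c = [3, 2, 0, 6, 5]

Message polynomial: m(x) = 1 + 4·x (mod 7).
For each evaluation point α_i, compute m(α_i) mod 7:
  α_1 = 4: Horner steps 4 → 3, so m(4) = 3.
  α_2 = 2: Horner steps 4 → 2, so m(2) = 2.
  α_3 = 5: Horner steps 4 → 0, so m(5) = 0.
  α_4 = 3: Horner steps 4 → 6, so m(3) = 6.
  α_5 = 1: Horner steps 4 → 5, so m(1) = 5.
Codeword c = [3, 2, 0, 6, 5] ∈ F_7^5.


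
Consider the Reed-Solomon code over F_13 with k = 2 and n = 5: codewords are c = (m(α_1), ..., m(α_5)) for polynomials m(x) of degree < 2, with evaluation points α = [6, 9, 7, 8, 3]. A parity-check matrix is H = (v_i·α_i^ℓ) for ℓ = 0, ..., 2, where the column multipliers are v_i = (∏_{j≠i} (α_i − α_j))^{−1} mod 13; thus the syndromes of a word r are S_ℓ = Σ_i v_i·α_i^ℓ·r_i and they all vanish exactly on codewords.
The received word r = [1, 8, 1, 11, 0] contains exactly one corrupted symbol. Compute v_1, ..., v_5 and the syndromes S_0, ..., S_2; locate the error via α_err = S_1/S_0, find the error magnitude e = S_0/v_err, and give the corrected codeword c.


S = (11, 1, 6), error at position 1, error magnitude e = 10, c = [4, 8, 1, 11, 0].

Step 1: column multipliers v_i = (∏_{j≠i}(α_i − α_j))^{−1} mod 13.
  i = 1 (α = 6): (6−9)(6−7)(6−8)(6−3) = (−3)·(−1)·(−2)·3 = −18 ≡ 8, so v_1 = 8^{−1} = 5 (mod 13).
  i = 2 (α = 9): (9−6)(9−7)(9−8)(9−3) = 3·2·1·6 = 36 ≡ 10, so v_2 = 10^{−1} = 4 (mod 13).
  i = 3 (α = 7): (7−6)(7−9)(7−8)(7−3) = 1·(−2)·(−1)·4 = 8 ≡ 8, so v_3 = 8^{−1} = 5 (mod 13).
  i = 4 (α = 8): (8−6)(8−9)(8−7)(8−3) = 2·(−1)·1·5 = −10 ≡ 3, so v_4 = 3^{−1} = 9 (mod 13).
  i = 5 (α = 3): (3−6)(3−9)(3−7)(3−8) = (−3)·(−6)·(−4)·(−5) = 360 ≡ 9, so v_5 = 9^{−1} = 3 (mod 13).
  v = [5, 4, 5, 9, 3].
Step 2: syndromes of r = [1, 8, 1, 11, 0] (all sums mod 13).
  S_0 = Σ v_i r_i = 5·1 + 4·8 + 5·1 + 9·11 + 3·0 = 141 ≡ 11.
  S_1 = Σ v_i α_i r_i = 5·6·1 + 4·9·8 + 5·7·1 + 9·8·11 + 3·3·0 = 1145 ≡ 1.
  α_i^2 mod 13 = [10, 3, 10, 12, 9].
  S_2 = Σ v_i α_i^2 r_i = 5·10·1 + 4·3·8 + 5·10·1 + 9·12·11 + 3·9·0 = 1384 ≡ 6.
  S = (11, 1, 6) ≠ 0, so r is not a codeword (an error is present).
Step 3: locate the error. For a single error e at position i, S_ℓ = v_i·e·α_i^ℓ, so α_err = S_1/S_0.
  S_0^{−1} = 11^{−1} = 6 (mod 13), so α_err = 1·6 = 6 ≡ 6 = α_1. Error position i = 1.
  Consistency check: S_2/S_1 = 6·1 = 6 ≡ 6 = α_err ✓ (single-error assumption holds).
Step 4: error magnitude e = S_0/v_1 = S_0·∏_{j≠1}(α_1 − α_j) = 11·8 = 88 ≡ 10 (mod 13).
Step 5: correct position 1: c_1 = r_1 − e = 1 − 10 ≡ 4 (mod 13). Hence c = [4, 8, 1, 11, 0].
  Check: interpolating c through the α_i gives m(x) = 9 + 10·x (degree < 2) with m(α_i) = c_i for every i, so c is indeed a codeword.


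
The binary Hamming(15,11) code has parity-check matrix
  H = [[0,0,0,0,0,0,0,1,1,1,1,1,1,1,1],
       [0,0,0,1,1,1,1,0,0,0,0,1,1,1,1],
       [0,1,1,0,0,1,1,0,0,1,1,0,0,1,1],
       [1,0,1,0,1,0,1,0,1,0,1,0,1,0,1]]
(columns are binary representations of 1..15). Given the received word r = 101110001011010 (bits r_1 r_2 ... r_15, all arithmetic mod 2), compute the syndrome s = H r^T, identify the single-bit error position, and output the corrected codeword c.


s = (0, 0, 1, 1)^T, error position = 3, corrected codeword c = 100110001011010

Compute s = H r^T mod 2 one row at a time:
  s_1 = 0 + 1 + 0 + 1 + 1 + 0 + 1 + 0 = 4 ≡ 0 (mod 2).
  s_2 = 1 + 1 + 0 + 0 + 1 + 0 + 1 + 0 = 4 ≡ 0 (mod 2).
  s_3 = 0 + 1 + 0 + 0 + 0 + 1 + 1 + 0 = 3 ≡ 1 (mod 2).
  s_4 = 1 + 1 + 1 + 0 + 1 + 1 + 0 + 0 = 5 ≡ 1 (mod 2).
s = (0, 0, 1, 1)^T — this equals column 3 of H (binary 0011), so error is at position 3.
Correct: flip bit 3 of r = 101110001011010 to get c = 100110001011010.


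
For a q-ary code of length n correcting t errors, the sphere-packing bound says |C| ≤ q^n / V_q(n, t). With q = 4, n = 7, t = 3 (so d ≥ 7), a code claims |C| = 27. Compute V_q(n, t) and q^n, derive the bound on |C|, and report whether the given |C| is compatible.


V_q(n, t) = 1156, q^n = 16384, Hamming bound = 14, |C| = 27 > bound (violated).

Step 1: Compute V_q(n, t) = Σ_{j=0}^3 C(n, j) (q−1)^j.
  j = 0: C(7,0)·(3)^0 = 1·1 = 1.
  j = 1: C(7,1)·(3)^1 = 7·3 = 21.
  j = 2: C(7,2)·(3)^2 = 21·9 = 189.
  j = 3: C(7,3)·(3)^3 = 35·27 = 945.
  V_q(n, t) = 1 + 21 + 189 + 945 = 1156.
Step 2: q^n = 4^7 = 16384.
Step 3: Hamming bound ⌊q^n / V_q(n,t)⌋ = ⌊16384/1156⌋ = 14.
Step 4: Compare |C| = 27 to 14: violated.
The claimed |C| lies above the Hamming bound, so no 4-ary code of length 7 with d ≥ 7 can have 27 codewords.


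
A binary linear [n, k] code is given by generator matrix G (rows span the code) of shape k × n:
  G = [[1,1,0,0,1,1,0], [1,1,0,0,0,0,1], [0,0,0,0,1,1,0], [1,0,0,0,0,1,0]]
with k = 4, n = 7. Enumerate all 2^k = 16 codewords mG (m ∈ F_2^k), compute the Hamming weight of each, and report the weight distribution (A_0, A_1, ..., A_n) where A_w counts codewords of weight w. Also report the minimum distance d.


Weight distribution: A_0 = 1, A_1 = 1, A_2 = 6, A_3 = 6, A_4 = 1, A_5 = 1. Minimum distance d = 1.

Enumerate all 2^4 = 16 messages m ∈ F_2^4.
For each, compute codeword c = mG in F_2^7, then tally its weight.
  m = 0000 → c = 0000000, weight = 0.
  m = 1000 → c = 1100110, weight = 4.
  m = 0100 → c = 1100001, weight = 3.
  m = 1100 → c = 0000111, weight = 3.
  m = 0010 → c = 0000110, weight = 2.
  m = 1010 → c = 1100000, weight = 2.
  m = 0110 → c = 1100111, weight = 5.
  m = 1110 → c = 0000001, weight = 1.
  m = 0001 → c = 1000010, weight = 2.
  m = 1001 → c = 0100100, weight = 2.
  m = 0101 → c = 0100011, weight = 3.
  m = 1101 → c = 1000101, weight = 3.
  m = 0011 → c = 1000100, weight = 2.
  m = 1011 → c = 0100010, weight = 2.
  m = 0111 → c = 0100101, weight = 3.
  m = 1111 → c = 1000011, weight = 3.
Tally weights:
  weight 0: 1 codewords.
  weight 1: 1 codewords.
  weight 2: 6 codewords.
  weight 3: 6 codewords.
  weight 4: 1 codewords.
  weight 5: 1 codewords.
Minimum distance d = smallest w > 0 with A_w > 0 = 1.
Sanity: Σ A_w = 16 = 2^4 = 16 ✓.


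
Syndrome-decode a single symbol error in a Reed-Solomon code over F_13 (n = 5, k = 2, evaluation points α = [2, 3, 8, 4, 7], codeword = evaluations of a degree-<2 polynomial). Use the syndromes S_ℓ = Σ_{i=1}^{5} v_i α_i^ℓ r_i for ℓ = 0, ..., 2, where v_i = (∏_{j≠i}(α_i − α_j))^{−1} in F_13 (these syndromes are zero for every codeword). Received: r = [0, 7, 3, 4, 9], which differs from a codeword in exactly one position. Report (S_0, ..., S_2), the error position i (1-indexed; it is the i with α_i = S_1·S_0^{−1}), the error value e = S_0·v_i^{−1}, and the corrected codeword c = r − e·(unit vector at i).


S = (5, 7, 2), error at position 4, error magnitude e = 3, c = [0, 7, 3, 1, 9].

Step 1: column multipliers v_i = (∏_{j≠i}(α_i − α_j))^{−1} mod 13.
  i = 1 (α = 2): (2−3)(2−8)(2−4)(2−7) = (−1)·(−6)·(−2)·(−5) = 60 ≡ 8, so v_1 = 8^{−1} = 5 (mod 13).
  i = 2 (α = 3): (3−2)(3−8)(3−4)(3−7) = 1·(−5)·(−1)·(−4) = −20 ≡ 6, so v_2 = 6^{−1} = 11 (mod 13).
  i = 3 (α = 8): (8−2)(8−3)(8−4)(8−7) = 6·5·4·1 = 120 ≡ 3, so v_3 = 3^{−1} = 9 (mod 13).
  i = 4 (α = 4): (4−2)(4−3)(4−8)(4−7) = 2·1·(−4)·(−3) = 24 ≡ 11, so v_4 = 11^{−1} = 6 (mod 13).
  i = 5 (α = 7): (7−2)(7−3)(7−8)(7−4) = 5·4·(−1)·3 = −60 ≡ 5, so v_5 = 5^{−1} = 8 (mod 13).
  v = [5, 11, 9, 6, 8].
Step 2: syndromes of r = [0, 7, 3, 4, 9] (all sums mod 13).
  S_0 = Σ v_i r_i = 5·0 + 11·7 + 9·3 + 6·4 + 8·9 = 200 ≡ 5.
  S_1 = Σ v_i α_i r_i = 5·2·0 + 11·3·7 + 9·8·3 + 6·4·4 + 8·7·9 = 1047 ≡ 7.
  α_i^2 mod 13 = [4, 9, 12, 3, 10].
  S_2 = Σ v_i α_i^2 r_i = 5·4·0 + 11·9·7 + 9·12·3 + 6·3·4 + 8·10·9 = 1809 ≡ 2.
  S = (5, 7, 2) ≠ 0, so r is not a codeword (an error is present).
Step 3: locate the error. For a single error e at position i, S_ℓ = v_i·e·α_i^ℓ, so α_err = S_1/S_0.
  S_0^{−1} = 5^{−1} = 8 (mod 13), so α_err = 7·8 = 56 ≡ 4 = α_4. Error position i = 4.
  Consistency check: S_2/S_1 = 2·2 = 4 ≡ 4 = α_err ✓ (single-error assumption holds).
Step 4: error magnitude e = S_0/v_4 = S_0·∏_{j≠4}(α_4 − α_j) = 5·11 = 55 ≡ 3 (mod 13).
Step 5: correct position 4: c_4 = r_4 − e = 4 − 3 ≡ 1 (mod 13). Hence c = [0, 7, 3, 1, 9].
  Check: interpolating c through the α_i gives m(x) = 12 + 7·x (degree < 2) with m(α_i) = c_i for every i, so c is indeed a codeword.


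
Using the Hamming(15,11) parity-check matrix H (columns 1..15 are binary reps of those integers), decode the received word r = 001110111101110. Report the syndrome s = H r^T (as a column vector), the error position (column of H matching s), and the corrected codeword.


s = (0, 0, 0, 1)^T, error position = 1, corrected codeword c = 101110111101110

Compute s = H r^T mod 2 one row at a time:
  s_1 = 1 + 1 + 1 + 0 + 1 + 1 + 1 + 0 = 6 ≡ 0 (mod 2).
  s_2 = 1 + 1 + 0 + 1 + 1 + 1 + 1 + 0 = 6 ≡ 0 (mod 2).
  s_3 = 0 + 1 + 0 + 1 + 1 + 0 + 1 + 0 = 4 ≡ 0 (mod 2).
  s_4 = 0 + 1 + 1 + 1 + 1 + 0 + 1 + 0 = 5 ≡ 1 (mod 2).
s = (0, 0, 0, 1)^T — this equals column 1 of H (binary 0001), so error is at position 1.
Correct: flip bit 1 of r = 001110111101110 to get c = 101110111101110.


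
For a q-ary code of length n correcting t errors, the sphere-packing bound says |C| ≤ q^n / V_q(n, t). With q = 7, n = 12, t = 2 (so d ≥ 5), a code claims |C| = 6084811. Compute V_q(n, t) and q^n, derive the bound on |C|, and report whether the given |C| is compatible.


V_q(n, t) = 2449, q^n = 13841287201, Hamming bound = 5651811, |C| = 6084811 > bound (violated).

Step 1: Compute V_q(n, t) = Σ_{j=0}^2 C(n, j) (q−1)^j.
  j = 0: C(12,0)·(6)^0 = 1·1 = 1.
  j = 1: C(12,1)·(6)^1 = 12·6 = 72.
  j = 2: C(12,2)·(6)^2 = 66·36 = 2376.
  V_q(n, t) = 1 + 72 + 2376 = 2449.
Step 2: q^n = 7^12 = 13841287201.
Step 3: Hamming bound ⌊q^n / V_q(n,t)⌋ = ⌊13841287201/2449⌋ = 5651811.
Step 4: Compare |C| = 6084811 to 5651811: violated.
The claimed |C| lies above the Hamming bound, so no 7-ary code of length 12 with d ≥ 5 can have 6084811 codewords.


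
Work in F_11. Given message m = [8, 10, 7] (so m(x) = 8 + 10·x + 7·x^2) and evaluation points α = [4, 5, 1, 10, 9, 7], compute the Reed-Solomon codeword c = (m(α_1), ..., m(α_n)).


c = [6, 2, 3, 5, 5, 3]

Message polynomial: m(x) = 8 + 10·x + 7·x^2 (mod 11).
For each evaluation point α_i, compute m(α_i) mod 11:
  α_1 = 4: Horner steps 7 → 5 → 6, so m(4) = 6.
  α_2 = 5: Horner steps 7 → 1 → 2, so m(5) = 2.
  α_3 = 1: Horner steps 7 → 6 → 3, so m(1) = 3.
  α_4 = 10: Horner steps 7 → 3 → 5, so m(10) = 5.
  α_5 = 9: Horner steps 7 → 7 → 5, so m(9) = 5.
  α_6 = 7: Horner steps 7 → 4 → 3, so m(7) = 3.
Codeword c = [6, 2, 3, 5, 5, 3] ∈ F_11^6.


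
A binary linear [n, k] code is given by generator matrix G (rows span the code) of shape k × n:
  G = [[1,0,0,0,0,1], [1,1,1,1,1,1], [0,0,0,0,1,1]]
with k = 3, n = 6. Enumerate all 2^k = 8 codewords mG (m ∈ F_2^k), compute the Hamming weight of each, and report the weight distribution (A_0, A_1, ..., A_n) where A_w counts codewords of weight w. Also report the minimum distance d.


Weight distribution: A_0 = 1, A_2 = 3, A_4 = 3, A_6 = 1. Minimum distance d = 2.

Enumerate all 2^3 = 8 messages m ∈ F_2^3.
For each, compute codeword c = mG in F_2^6, then tally its weight.
  m = 000 → c = 000000, weight = 0.
  m = 100 → c = 100001, weight = 2.
  m = 010 → c = 111111, weight = 6.
  m = 110 → c = 011110, weight = 4.
  m = 001 → c = 000011, weight = 2.
  m = 101 → c = 100010, weight = 2.
  m = 011 → c = 111100, weight = 4.
  m = 111 → c = 011101, weight = 4.
Tally weights:
  weight 0: 1 codewords.
  weight 2: 3 codewords.
  weight 4: 3 codewords.
  weight 6: 1 codewords.
Minimum distance d = smallest w > 0 with A_w > 0 = 2.
Sanity: Σ A_w = 8 = 2^3 = 8 ✓.


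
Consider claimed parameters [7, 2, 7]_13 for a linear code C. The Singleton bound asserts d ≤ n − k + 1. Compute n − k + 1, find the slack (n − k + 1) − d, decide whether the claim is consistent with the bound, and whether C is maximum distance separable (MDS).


Singleton RHS = n − k + 1 = 6, slack = -1, bound violated (no such code; not MDS).

Singleton bound: d ≤ n − k + 1.
Here n = 7, k = 2, so n − k + 1 = 6.
Given d = 7, check d ≤ 6: NO.
Slack = (n − k + 1) − d = -1.
The slack is negative: d = 7 exceeds n − k + 1 = 6 by 1, so the Singleton bound is violated and no linear [7, 2, 7]_13 code can exist. In particular it is not MDS (MDS requires d = n − k + 1 exactly).
Description: the claimed parameters are [7, 2, 7]_13; such a code would be impossible (violates the Singleton bound).


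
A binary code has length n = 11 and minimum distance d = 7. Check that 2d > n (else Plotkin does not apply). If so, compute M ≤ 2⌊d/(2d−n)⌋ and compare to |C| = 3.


Plotkin bound M ≤ 4; given |C| = 3 ≤ bound (satisfied).

Check applicability: 2d = 14, n = 11.
2d − n = 3 > 0, so Plotkin applies.
Compute d/(2d−n) = 7/3 ≈ 2.3333.
⌊d/(2d−n)⌋ = 2.
Plotkin bound: M ≤ 2·2 = 4.
Given |C| = 3, check: satisfied.
This |C| is below the Plotkin bound.


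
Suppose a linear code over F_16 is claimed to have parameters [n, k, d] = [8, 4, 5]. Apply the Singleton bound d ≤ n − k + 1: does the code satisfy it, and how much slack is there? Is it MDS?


Singleton RHS = n − k + 1 = 5, slack = 0, bound satisfied, MDS.

Singleton bound: d ≤ n − k + 1.
Here n = 8, k = 4, so n − k + 1 = 5.
Given d = 5, check d ≤ 5: YES.
Slack = (n − k + 1) − d = 0.
The code is MDS (slack = 0).
Description: the claimed parameters are [8, 4, 5]_16; such a code would be MDS (meets Singleton bound).


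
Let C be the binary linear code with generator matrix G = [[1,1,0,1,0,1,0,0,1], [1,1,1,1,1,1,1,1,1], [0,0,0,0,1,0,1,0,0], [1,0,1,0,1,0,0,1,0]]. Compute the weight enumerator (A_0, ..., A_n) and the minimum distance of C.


Weight distribution: A_0 = 1, A_2 = 4, A_4 = 3, A_5 = 3, A_7 = 4, A_9 = 1. Minimum distance d = 2.

Enumerate all 2^4 = 16 messages m ∈ F_2^4.
For each, compute codeword c = mG in F_2^9, then tally its weight.
  m = 0000 → c = 000000000, weight = 0.
  m = 1000 → c = 110101001, weight = 5.
  m = 0100 → c = 111111111, weight = 9.
  m = 1100 → c = 001010110, weight = 4.
  m = 0010 → c = 000010100, weight = 2.
  m = 1010 → c = 110111101, weight = 7.
  m = 0110 → c = 111101011, weight = 7.
  m = 1110 → c = 001000010, weight = 2.
  m = 0001 → c = 101010010, weight = 4.
  m = 1001 → c = 011111011, weight = 7.
  m = 0101 → c = 010101101, weight = 5.
  m = 1101 → c = 100000100, weight = 2.
  m = 0011 → c = 101000110, weight = 4.
  m = 1011 → c = 011101111, weight = 7.
  m = 0111 → c = 010111001, weight = 5.
  m = 1111 → c = 100010000, weight = 2.
Tally weights:
  weight 0: 1 codewords.
  weight 2: 4 codewords.
  weight 4: 3 codewords.
  weight 5: 3 codewords.
  weight 7: 4 codewords.
  weight 9: 1 codewords.
Minimum distance d = smallest w > 0 with A_w > 0 = 2.
Sanity: Σ A_w = 16 = 2^4 = 16 ✓.


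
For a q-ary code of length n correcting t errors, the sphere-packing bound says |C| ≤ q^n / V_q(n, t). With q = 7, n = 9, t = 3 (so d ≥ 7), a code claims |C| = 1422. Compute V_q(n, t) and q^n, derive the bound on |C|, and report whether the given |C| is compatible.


V_q(n, t) = 19495, q^n = 40353607, Hamming bound = 2069, |C| = 1422 ≤ bound (satisfied).

Step 1: Compute V_q(n, t) = Σ_{j=0}^3 C(n, j) (q−1)^j.
  j = 0: C(9,0)·(6)^0 = 1·1 = 1.
  j = 1: C(9,1)·(6)^1 = 9·6 = 54.
  j = 2: C(9,2)·(6)^2 = 36·36 = 1296.
  j = 3: C(9,3)·(6)^3 = 84·216 = 18144.
  V_q(n, t) = 1 + 54 + 1296 + 18144 = 19495.
Step 2: q^n = 7^9 = 40353607.
Step 3: Hamming bound ⌊q^n / V_q(n,t)⌋ = ⌊40353607/19495⌋ = 2069.
Step 4: Compare |C| = 1422 to 2069: satisfied.
The claimed |C| lies below the Hamming bound.


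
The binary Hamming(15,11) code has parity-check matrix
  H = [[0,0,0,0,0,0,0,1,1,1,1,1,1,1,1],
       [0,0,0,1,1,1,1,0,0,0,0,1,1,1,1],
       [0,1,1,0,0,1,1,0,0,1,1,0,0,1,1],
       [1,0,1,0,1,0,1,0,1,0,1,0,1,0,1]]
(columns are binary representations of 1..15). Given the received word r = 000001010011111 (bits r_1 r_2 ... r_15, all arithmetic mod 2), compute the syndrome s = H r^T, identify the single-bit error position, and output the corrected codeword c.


s = (0, 1, 0, 1)^T, error position = 5, corrected codeword c = 000011010011111

Compute s = H r^T mod 2 one row at a time:
  s_1 = 1 + 0 + 0 + 1 + 1 + 1 + 1 + 1 = 6 ≡ 0 (mod 2).
  s_2 = 0 + 0 + 1 + 0 + 1 + 1 + 1 + 1 = 5 ≡ 1 (mod 2).
  s_3 = 0 + 0 + 1 + 0 + 0 + 1 + 1 + 1 = 4 ≡ 0 (mod 2).
  s_4 = 0 + 0 + 0 + 0 + 0 + 1 + 1 + 1 = 3 ≡ 1 (mod 2).
s = (0, 1, 0, 1)^T — this equals column 5 of H (binary 0101), so error is at position 5.
Correct: flip bit 5 of r = 000001010011111 to get c = 000011010011111.


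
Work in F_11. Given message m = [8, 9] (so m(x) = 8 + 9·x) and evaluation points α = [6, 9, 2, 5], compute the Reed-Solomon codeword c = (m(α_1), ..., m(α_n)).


c = [7, 1, 4, 9]

Message polynomial: m(x) = 8 + 9·x (mod 11).
For each evaluation point α_i, compute m(α_i) mod 11:
  α_1 = 6: Horner steps 9 → 7, so m(6) = 7.
  α_2 = 9: Horner steps 9 → 1, so m(9) = 1.
  α_3 = 2: Horner steps 9 → 4, so m(2) = 4.
  α_4 = 5: Horner steps 9 → 9, so m(5) = 9.
Codeword c = [7, 1, 4, 9] ∈ F_11^4.


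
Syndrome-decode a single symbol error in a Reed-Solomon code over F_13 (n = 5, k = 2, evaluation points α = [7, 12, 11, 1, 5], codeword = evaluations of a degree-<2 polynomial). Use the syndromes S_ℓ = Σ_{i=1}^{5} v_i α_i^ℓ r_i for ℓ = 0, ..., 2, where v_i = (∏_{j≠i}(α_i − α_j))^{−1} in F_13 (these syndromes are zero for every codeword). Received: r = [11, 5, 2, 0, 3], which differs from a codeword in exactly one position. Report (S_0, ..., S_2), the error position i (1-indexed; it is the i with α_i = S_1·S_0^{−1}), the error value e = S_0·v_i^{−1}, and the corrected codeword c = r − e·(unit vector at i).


S = (2, 9, 8), error at position 3, error magnitude e = 1, c = [11, 5, 1, 0, 3].

Step 1: column multipliers v_i = (∏_{j≠i}(α_i − α_j))^{−1} mod 13.
  i = 1 (α = 7): (7−12)(7−11)(7−1)(7−5) = (−5)·(−4)·6·2 = 240 ≡ 6, so v_1 = 6^{−1} = 11 (mod 13).
  i = 2 (α = 12): (12−7)(12−11)(12−1)(12−5) = 5·1·11·7 = 385 ≡ 8, so v_2 = 8^{−1} = 5 (mod 13).
  i = 3 (α = 11): (11−7)(11−12)(11−1)(11−5) = 4·(−1)·10·6 = −240 ≡ 7, so v_3 = 7^{−1} = 2 (mod 13).
  i = 4 (α = 1): (1−7)(1−12)(1−11)(1−5) = (−6)·(−11)·(−10)·(−4) = 2640 ≡ 1, so v_4 = 1^{−1} = 1 (mod 13).
  i = 5 (α = 5): (5−7)(5−12)(5−11)(5−1) = (−2)·(−7)·(−6)·4 = −336 ≡ 2, so v_5 = 2^{−1} = 7 (mod 13).
  v = [11, 5, 2, 1, 7].
Step 2: syndromes of r = [11, 5, 2, 0, 3] (all sums mod 13).
  S_0 = Σ v_i r_i = 11·11 + 5·5 + 2·2 + 1·0 + 7·3 = 171 ≡ 2.
  S_1 = Σ v_i α_i r_i = 11·7·11 + 5·12·5 + 2·11·2 + 1·1·0 + 7·5·3 = 1296 ≡ 9.
  α_i^2 mod 13 = [10, 1, 4, 1, 12].
  S_2 = Σ v_i α_i^2 r_i = 11·10·11 + 5·1·5 + 2·4·2 + 1·1·0 + 7·12·3 = 1503 ≡ 8.
  S = (2, 9, 8) ≠ 0, so r is not a codeword (an error is present).
Step 3: locate the error. For a single error e at position i, S_ℓ = v_i·e·α_i^ℓ, so α_err = S_1/S_0.
  S_0^{−1} = 2^{−1} = 7 (mod 13), so α_err = 9·7 = 63 ≡ 11 = α_3. Error position i = 3.
  Consistency check: S_2/S_1 = 8·3 = 24 ≡ 11 = α_err ✓ (single-error assumption holds).
Step 4: error magnitude e = S_0/v_3 = S_0·∏_{j≠3}(α_3 − α_j) = 2·7 = 14 ≡ 1 (mod 13).
Step 5: correct position 3: c_3 = r_3 − e = 2 − 1 ≡ 1 (mod 13). Hence c = [11, 5, 1, 0, 3].
  Check: interpolating c through the α_i gives m(x) = 9 + 4·x (degree < 2) with m(α_i) = c_i for every i, so c is indeed a codeword.


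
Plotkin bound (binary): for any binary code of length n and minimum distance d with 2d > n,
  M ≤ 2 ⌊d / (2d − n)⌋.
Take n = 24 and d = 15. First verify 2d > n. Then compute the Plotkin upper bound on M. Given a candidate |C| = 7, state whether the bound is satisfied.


Plotkin bound M ≤ 4; given |C| = 7 > bound (violated).

Check applicability: 2d = 30, n = 24.
2d − n = 6 > 0, so Plotkin applies.
Compute d/(2d−n) = 15/6 ≈ 2.5000.
⌊d/(2d−n)⌋ = 2.
Plotkin bound: M ≤ 2·2 = 4.
Given |C| = 7, check: VIOLATED.
This |C| is above the Plotkin bound, so no binary code with n = 24, d = 15 and 7 codewords exists.


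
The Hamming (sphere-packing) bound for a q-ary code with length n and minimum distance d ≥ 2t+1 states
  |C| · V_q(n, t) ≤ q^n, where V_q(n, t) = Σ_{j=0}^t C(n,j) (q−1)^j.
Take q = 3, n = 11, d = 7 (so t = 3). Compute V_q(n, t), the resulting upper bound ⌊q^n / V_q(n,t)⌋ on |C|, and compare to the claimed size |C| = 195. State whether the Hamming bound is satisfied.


V_q(n, t) = 1563, q^n = 177147, Hamming bound = 113, |C| = 195 > bound (violated).

Step 1: Compute V_q(n, t) = Σ_{j=0}^3 C(n, j) (q−1)^j.
  j = 0: C(11,0)·(2)^0 = 1·1 = 1.
  j = 1: C(11,1)·(2)^1 = 11·2 = 22.
  j = 2: C(11,2)·(2)^2 = 55·4 = 220.
  j = 3: C(11,3)·(2)^3 = 165·8 = 1320.
  V_q(n, t) = 1 + 22 + 220 + 1320 = 1563.
Step 2: q^n = 3^11 = 177147.
Step 3: Hamming bound ⌊q^n / V_q(n,t)⌋ = ⌊177147/1563⌋ = 113.
Step 4: Compare |C| = 195 to 113: violated.
The claimed |C| lies above the Hamming bound, so no 3-ary code of length 11 with d ≥ 7 can have 195 codewords.


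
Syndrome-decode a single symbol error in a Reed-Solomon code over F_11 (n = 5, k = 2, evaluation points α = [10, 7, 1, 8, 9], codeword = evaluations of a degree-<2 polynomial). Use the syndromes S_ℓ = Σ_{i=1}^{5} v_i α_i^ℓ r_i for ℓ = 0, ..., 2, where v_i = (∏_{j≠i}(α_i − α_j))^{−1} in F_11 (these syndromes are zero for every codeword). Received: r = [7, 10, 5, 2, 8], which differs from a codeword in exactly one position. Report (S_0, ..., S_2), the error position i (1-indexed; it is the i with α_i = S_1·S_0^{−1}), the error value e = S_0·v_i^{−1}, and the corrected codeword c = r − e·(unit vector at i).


S = (5, 7, 1), error at position 4, error magnitude e = 4, c = [7, 10, 5, 9, 8].

Step 1: column multipliers v_i = (∏_{j≠i}(α_i − α_j))^{−1} mod 11.
  i = 1 (α = 10): (10−7)(10−1)(10−8)(10−9) = 3·9·2·1 = 54 ≡ 10, so v_1 = 10^{−1} = 10 (mod 11).
  i = 2 (α = 7): (7−10)(7−1)(7−8)(7−9) = (−3)·6·(−1)·(−2) = −36 ≡ 8, so v_2 = 8^{−1} = 7 (mod 11).
  i = 3 (α = 1): (1−10)(1−7)(1−8)(1−9) = (−9)·(−6)·(−7)·(−8) = 3024 ≡ 10, so v_3 = 10^{−1} = 10 (mod 11).
  i = 4 (α = 8): (8−10)(8−7)(8−1)(8−9) = (−2)·1·7·(−1) = 14 ≡ 3, so v_4 = 3^{−1} = 4 (mod 11).
  i = 5 (α = 9): (9−10)(9−7)(9−1)(9−8) = (−1)·2·8·1 = −16 ≡ 6, so v_5 = 6^{−1} = 2 (mod 11).
  v = [10, 7, 10, 4, 2].
Step 2: syndromes of r = [7, 10, 5, 2, 8] (all sums mod 11).
  S_0 = Σ v_i r_i = 10·7 + 7·10 + 10·5 + 4·2 + 2·8 = 214 ≡ 5.
  S_1 = Σ v_i α_i r_i = 10·10·7 + 7·7·10 + 10·1·5 + 4·8·2 + 2·9·8 = 1448 ≡ 7.
  α_i^2 mod 11 = [1, 5, 1, 9, 4].
  S_2 = Σ v_i α_i^2 r_i = 10·1·7 + 7·5·10 + 10·1·5 + 4·9·2 + 2·4·8 = 606 ≡ 1.
  S = (5, 7, 1) ≠ 0, so r is not a codeword (an error is present).
Step 3: locate the error. For a single error e at position i, S_ℓ = v_i·e·α_i^ℓ, so α_err = S_1/S_0.
  S_0^{−1} = 5^{−1} = 9 (mod 11), so α_err = 7·9 = 63 ≡ 8 = α_4. Error position i = 4.
  Consistency check: S_2/S_1 = 1·8 = 8 ≡ 8 = α_err ✓ (single-error assumption holds).
Step 4: error magnitude e = S_0/v_4 = S_0·∏_{j≠4}(α_4 − α_j) = 5·3 = 15 ≡ 4 (mod 11).
Step 5: correct position 4: c_4 = r_4 − e = 2 − 4 ≡ 9 (mod 11). Hence c = [7, 10, 5, 9, 8].
  Check: interpolating c through the α_i gives m(x) = 6 + 10·x (degree < 2) with m(α_i) = c_i for every i, so c is indeed a codeword.


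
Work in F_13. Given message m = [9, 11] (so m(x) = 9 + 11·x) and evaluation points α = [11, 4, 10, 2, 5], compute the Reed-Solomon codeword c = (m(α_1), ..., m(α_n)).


c = [0, 1, 2, 5, 12]

Message polynomial: m(x) = 9 + 11·x (mod 13).
For each evaluation point α_i, compute m(α_i) mod 13:
  α_1 = 11: Horner steps 11 → 0, so m(11) = 0.
  α_2 = 4: Horner steps 11 → 1, so m(4) = 1.
  α_3 = 10: Horner steps 11 → 2, so m(10) = 2.
  α_4 = 2: Horner steps 11 → 5, so m(2) = 5.
  α_5 = 5: Horner steps 11 → 12, so m(5) = 12.
Codeword c = [0, 1, 2, 5, 12] ∈ F_13^5.


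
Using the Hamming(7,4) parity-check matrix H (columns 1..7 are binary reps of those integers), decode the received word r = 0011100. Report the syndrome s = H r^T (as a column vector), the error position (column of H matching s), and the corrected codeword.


s = (0, 1, 0)^T, error position = 2, corrected codeword c = 0111100

Compute s = H r^T mod 2 one row at a time:
  s_1 = 1 + 1 + 0 + 0 = 2 ≡ 0 (mod 2).
  s_2 = 0 + 1 + 0 + 0 = 1 ≡ 1 (mod 2).
  s_3 = 0 + 1 + 1 + 0 = 2 ≡ 0 (mod 2).
s = (0, 1, 0)^T — this equals column 2 of H (binary 010), so error is at position 2.
Correct: flip bit 2 of r = 0011100 to get c = 0111100.


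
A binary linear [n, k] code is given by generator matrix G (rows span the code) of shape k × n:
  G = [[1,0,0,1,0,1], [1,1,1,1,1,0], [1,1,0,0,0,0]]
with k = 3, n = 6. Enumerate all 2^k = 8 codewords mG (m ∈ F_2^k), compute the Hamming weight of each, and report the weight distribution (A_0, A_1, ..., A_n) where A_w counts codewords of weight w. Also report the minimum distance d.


Weight distribution: A_0 = 1, A_2 = 1, A_3 = 3, A_4 = 2, A_5 = 1. Minimum distance d = 2.

Enumerate all 2^3 = 8 messages m ∈ F_2^3.
For each, compute codeword c = mG in F_2^6, then tally its weight.
  m = 000 → c = 000000, weight = 0.
  m = 100 → c = 100101, weight = 3.
  m = 010 → c = 111110, weight = 5.
  m = 110 → c = 011011, weight = 4.
  m = 001 → c = 110000, weight = 2.
  m = 101 → c = 010101, weight = 3.
  m = 011 → c = 001110, weight = 3.
  m = 111 → c = 101011, weight = 4.
Tally weights:
  weight 0: 1 codewords.
  weight 2: 1 codewords.
  weight 3: 3 codewords.
  weight 4: 2 codewords.
  weight 5: 1 codewords.
Minimum distance d = smallest w > 0 with A_w > 0 = 2.
Sanity: Σ A_w = 8 = 2^3 = 8 ✓.


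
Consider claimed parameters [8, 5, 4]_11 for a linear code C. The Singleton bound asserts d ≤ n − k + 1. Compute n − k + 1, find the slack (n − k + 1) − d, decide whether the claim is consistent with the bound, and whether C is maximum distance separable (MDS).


Singleton RHS = n − k + 1 = 4, slack = 0, bound satisfied, MDS.

Singleton bound: d ≤ n − k + 1.
Here n = 8, k = 5, so n − k + 1 = 4.
Given d = 4, check d ≤ 4: YES.
Slack = (n − k + 1) − d = 0.
The code is MDS (slack = 0).
Description: the claimed parameters are [8, 5, 4]_11; such a code would be MDS (meets Singleton bound).


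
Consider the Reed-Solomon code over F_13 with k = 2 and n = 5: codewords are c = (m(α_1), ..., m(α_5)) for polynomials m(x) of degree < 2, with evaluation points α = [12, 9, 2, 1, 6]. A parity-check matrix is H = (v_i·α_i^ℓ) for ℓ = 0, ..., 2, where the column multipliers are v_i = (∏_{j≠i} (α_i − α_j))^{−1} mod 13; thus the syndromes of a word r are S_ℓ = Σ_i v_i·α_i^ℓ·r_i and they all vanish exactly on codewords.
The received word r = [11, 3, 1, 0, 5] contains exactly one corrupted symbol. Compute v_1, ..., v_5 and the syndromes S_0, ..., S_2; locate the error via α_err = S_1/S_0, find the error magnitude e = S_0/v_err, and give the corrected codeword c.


S = (7, 11, 8), error at position 2, error magnitude e = 8, c = [11, 8, 1, 0, 5].

Step 1: column multipliers v_i = (∏_{j≠i}(α_i − α_j))^{−1} mod 13.
  i = 1 (α = 12): (12−9)(12−2)(12−1)(12−6) = 3·10·11·6 = 1980 ≡ 4, so v_1 = 4^{−1} = 10 (mod 13).
  i = 2 (α = 9): (9−12)(9−2)(9−1)(9−6) = (−3)·7·8·3 = −504 ≡ 3, so v_2 = 3^{−1} = 9 (mod 13).
  i = 3 (α = 2): (2−12)(2−9)(2−1)(2−6) = (−10)·(−7)·1·(−4) = −280 ≡ 6, so v_3 = 6^{−1} = 11 (mod 13).
  i = 4 (α = 1): (1−12)(1−9)(1−2)(1−6) = (−11)·(−8)·(−1)·(−5) = 440 ≡ 11, so v_4 = 11^{−1} = 6 (mod 13).
  i = 5 (α = 6): (6−12)(6−9)(6−2)(6−1) = (−6)·(−3)·4·5 = 360 ≡ 9, so v_5 = 9^{−1} = 3 (mod 13).
  v = [10, 9, 11, 6, 3].
Step 2: syndromes of r = [11, 3, 1, 0, 5] (all sums mod 13).
  S_0 = Σ v_i r_i = 10·11 + 9·3 + 11·1 + 6·0 + 3·5 = 163 ≡ 7.
  S_1 = Σ v_i α_i r_i = 10·12·11 + 9·9·3 + 11·2·1 + 6·1·0 + 3·6·5 = 1675 ≡ 11.
  α_i^2 mod 13 = [1, 3, 4, 1, 10].
  S_2 = Σ v_i α_i^2 r_i = 10·1·11 + 9·3·3 + 11·4·1 + 6·1·0 + 3·10·5 = 385 ≡ 8.
  S = (7, 11, 8) ≠ 0, so r is not a codeword (an error is present).
Step 3: locate the error. For a single error e at position i, S_ℓ = v_i·e·α_i^ℓ, so α_err = S_1/S_0.
  S_0^{−1} = 7^{−1} = 2 (mod 13), so α_err = 11·2 = 22 ≡ 9 = α_2. Error position i = 2.
  Consistency check: S_2/S_1 = 8·6 = 48 ≡ 9 = α_err ✓ (single-error assumption holds).
Step 4: error magnitude e = S_0/v_2 = S_0·∏_{j≠2}(α_2 − α_j) = 7·3 = 21 ≡ 8 (mod 13).
Step 5: correct position 2: c_2 = r_2 − e = 3 − 8 ≡ 8 (mod 13). Hence c = [11, 8, 1, 0, 5].
  Check: interpolating c through the α_i gives m(x) = 12 + 1·x (degree < 2) with m(α_i) = c_i for every i, so c is indeed a codeword.


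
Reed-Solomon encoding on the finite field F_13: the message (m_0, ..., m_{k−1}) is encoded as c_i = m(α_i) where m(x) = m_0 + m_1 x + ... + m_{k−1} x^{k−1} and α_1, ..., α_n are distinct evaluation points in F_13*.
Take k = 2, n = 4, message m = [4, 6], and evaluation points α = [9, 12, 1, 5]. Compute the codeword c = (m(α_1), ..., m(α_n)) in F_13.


c = [6, 11, 10, 8]

Message polynomial: m(x) = 4 + 6·x (mod 13).
For each evaluation point α_i, compute m(α_i) mod 13:
  α_1 = 9: Horner steps 6 → 6, so m(9) = 6.
  α_2 = 12: Horner steps 6 → 11, so m(12) = 11.
  α_3 = 1: Horner steps 6 → 10, so m(1) = 10.
  α_4 = 5: Horner steps 6 → 8, so m(5) = 8.
Codeword c = [6, 11, 10, 8] ∈ F_13^4.


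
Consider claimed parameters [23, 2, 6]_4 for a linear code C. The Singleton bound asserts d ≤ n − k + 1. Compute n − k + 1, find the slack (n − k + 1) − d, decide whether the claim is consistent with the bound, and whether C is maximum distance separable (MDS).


Singleton RHS = n − k + 1 = 22, slack = 16, bound satisfied, not MDS.

Singleton bound: d ≤ n − k + 1.
Here n = 23, k = 2, so n − k + 1 = 22.
Given d = 6, check d ≤ 22: YES.
Slack = (n − k + 1) − d = 16.
The code is NOT MDS (slack = 16 > 0).
Description: the claimed parameters are [23, 2, 6]_4; such a code would be non-MDS.


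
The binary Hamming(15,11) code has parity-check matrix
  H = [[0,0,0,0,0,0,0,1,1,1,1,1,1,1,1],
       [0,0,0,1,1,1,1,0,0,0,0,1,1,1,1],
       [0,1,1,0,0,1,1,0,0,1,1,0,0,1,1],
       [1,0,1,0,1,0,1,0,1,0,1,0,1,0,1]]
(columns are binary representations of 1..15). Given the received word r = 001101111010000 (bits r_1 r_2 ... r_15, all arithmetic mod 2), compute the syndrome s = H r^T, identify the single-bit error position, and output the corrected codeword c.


s = (1, 1, 0, 0)^T, error position = 12, corrected codeword c = 001101111011000

Compute s = H r^T mod 2 one row at a time:
  s_1 = 1 + 1 + 0 + 1 + 0 + 0 + 0 + 0 = 3 ≡ 1 (mod 2).
  s_2 = 1 + 0 + 1 + 1 + 0 + 0 + 0 + 0 = 3 ≡ 1 (mod 2).
  s_3 = 0 + 1 + 1 + 1 + 0 + 1 + 0 + 0 = 4 ≡ 0 (mod 2).
  s_4 = 0 + 1 + 0 + 1 + 1 + 1 + 0 + 0 = 4 ≡ 0 (mod 2).
s = (1, 1, 0, 0)^T — this equals column 12 of H (binary 1100), so error is at position 12.
Correct: flip bit 12 of r = 001101111010000 to get c = 001101111011000.


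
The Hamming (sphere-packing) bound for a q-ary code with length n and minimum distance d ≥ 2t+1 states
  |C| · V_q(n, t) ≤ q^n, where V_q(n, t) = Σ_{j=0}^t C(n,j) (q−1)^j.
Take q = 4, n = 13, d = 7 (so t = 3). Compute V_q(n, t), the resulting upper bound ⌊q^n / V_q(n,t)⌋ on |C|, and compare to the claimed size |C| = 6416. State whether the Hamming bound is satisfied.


V_q(n, t) = 8464, q^n = 67108864, Hamming bound = 7928, |C| = 6416 ≤ bound (satisfied).

Step 1: Compute V_q(n, t) = Σ_{j=0}^3 C(n, j) (q−1)^j.
  j = 0: C(13,0)·(3)^0 = 1·1 = 1.
  j = 1: C(13,1)·(3)^1 = 13·3 = 39.
  j = 2: C(13,2)·(3)^2 = 78·9 = 702.
  j = 3: C(13,3)·(3)^3 = 286·27 = 7722.
  V_q(n, t) = 1 + 39 + 702 + 7722 = 8464.
Step 2: q^n = 4^13 = 67108864.
Step 3: Hamming bound ⌊q^n / V_q(n,t)⌋ = ⌊67108864/8464⌋ = 7928.
Step 4: Compare |C| = 6416 to 7928: satisfied.
The claimed |C| lies below the Hamming bound.


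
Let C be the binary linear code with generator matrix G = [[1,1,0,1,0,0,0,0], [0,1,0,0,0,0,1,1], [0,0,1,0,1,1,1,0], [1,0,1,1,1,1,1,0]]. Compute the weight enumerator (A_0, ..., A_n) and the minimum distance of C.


Weight distribution: A_0 = 1, A_1 = 1, A_2 = 2, A_3 = 2, A_4 = 3, A_5 = 3, A_6 = 2, A_7 = 2. Minimum distance d = 1.

Enumerate all 2^4 = 16 messages m ∈ F_2^4.
For each, compute codeword c = mG in F_2^8, then tally its weight.
  m = 0000 → c = 00000000, weight = 0.
  m = 1000 → c = 11010000, weight = 3.
  m = 0100 → c = 01000011, weight = 3.
  m = 1100 → c = 10010011, weight = 4.
  m = 0010 → c = 00101110, weight = 4.
  m = 1010 → c = 11111110, weight = 7.
  m = 0110 → c = 01101101, weight = 5.
  m = 1110 → c = 10111101, weight = 6.
  m = 0001 → c = 10111110, weight = 6.
  m = 1001 → c = 01101110, weight = 5.
  m = 0101 → c = 11111101, weight = 7.
  m = 1101 → c = 00101101, weight = 4.
  m = 0011 → c = 10010000, weight = 2.
  m = 1011 → c = 01000000, weight = 1.
  m = 0111 → c = 11010011, weight = 5.
  m = 1111 → c = 00000011, weight = 2.
Tally weights:
  weight 0: 1 codewords.
  weight 1: 1 codewords.
  weight 2: 2 codewords.
  weight 3: 2 codewords.
  weight 4: 3 codewords.
  weight 5: 3 codewords.
  weight 6: 2 codewords.
  weight 7: 2 codewords.
Minimum distance d = smallest w > 0 with A_w > 0 = 1.
Sanity: Σ A_w = 16 = 2^4 = 16 ✓.
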